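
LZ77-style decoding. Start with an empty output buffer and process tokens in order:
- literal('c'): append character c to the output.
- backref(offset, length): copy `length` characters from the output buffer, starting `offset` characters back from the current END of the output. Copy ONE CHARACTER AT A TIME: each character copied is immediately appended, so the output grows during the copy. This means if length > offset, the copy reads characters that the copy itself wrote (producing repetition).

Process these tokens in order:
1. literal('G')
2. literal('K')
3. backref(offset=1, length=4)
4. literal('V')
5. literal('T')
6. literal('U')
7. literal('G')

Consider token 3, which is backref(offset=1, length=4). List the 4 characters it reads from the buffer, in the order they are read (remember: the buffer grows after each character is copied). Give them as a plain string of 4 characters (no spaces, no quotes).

Token 1: literal('G'). Output: "G"
Token 2: literal('K'). Output: "GK"
Token 3: backref(off=1, len=4). Buffer before: "GK" (len 2)
  byte 1: read out[1]='K', append. Buffer now: "GKK"
  byte 2: read out[2]='K', append. Buffer now: "GKKK"
  byte 3: read out[3]='K', append. Buffer now: "GKKKK"
  byte 4: read out[4]='K', append. Buffer now: "GKKKKK"

Answer: KKKK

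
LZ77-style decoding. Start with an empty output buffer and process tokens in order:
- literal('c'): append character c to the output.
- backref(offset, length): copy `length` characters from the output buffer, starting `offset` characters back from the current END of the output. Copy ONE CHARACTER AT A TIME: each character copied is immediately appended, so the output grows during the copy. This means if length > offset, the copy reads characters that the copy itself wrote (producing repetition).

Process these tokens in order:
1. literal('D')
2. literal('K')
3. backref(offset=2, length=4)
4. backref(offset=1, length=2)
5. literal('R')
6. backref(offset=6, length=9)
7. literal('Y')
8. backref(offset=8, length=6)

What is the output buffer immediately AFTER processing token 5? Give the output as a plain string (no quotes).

Token 1: literal('D'). Output: "D"
Token 2: literal('K'). Output: "DK"
Token 3: backref(off=2, len=4) (overlapping!). Copied 'DKDK' from pos 0. Output: "DKDKDK"
Token 4: backref(off=1, len=2) (overlapping!). Copied 'KK' from pos 5. Output: "DKDKDKKK"
Token 5: literal('R'). Output: "DKDKDKKKR"

Answer: DKDKDKKKR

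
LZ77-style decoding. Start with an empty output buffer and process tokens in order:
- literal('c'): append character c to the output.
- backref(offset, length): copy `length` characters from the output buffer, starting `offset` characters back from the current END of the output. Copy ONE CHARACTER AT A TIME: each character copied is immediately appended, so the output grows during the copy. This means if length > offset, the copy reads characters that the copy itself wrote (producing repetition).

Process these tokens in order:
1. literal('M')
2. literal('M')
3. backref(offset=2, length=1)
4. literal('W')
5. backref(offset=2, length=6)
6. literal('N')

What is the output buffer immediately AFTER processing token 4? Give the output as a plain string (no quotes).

Token 1: literal('M'). Output: "M"
Token 2: literal('M'). Output: "MM"
Token 3: backref(off=2, len=1). Copied 'M' from pos 0. Output: "MMM"
Token 4: literal('W'). Output: "MMMW"

Answer: MMMW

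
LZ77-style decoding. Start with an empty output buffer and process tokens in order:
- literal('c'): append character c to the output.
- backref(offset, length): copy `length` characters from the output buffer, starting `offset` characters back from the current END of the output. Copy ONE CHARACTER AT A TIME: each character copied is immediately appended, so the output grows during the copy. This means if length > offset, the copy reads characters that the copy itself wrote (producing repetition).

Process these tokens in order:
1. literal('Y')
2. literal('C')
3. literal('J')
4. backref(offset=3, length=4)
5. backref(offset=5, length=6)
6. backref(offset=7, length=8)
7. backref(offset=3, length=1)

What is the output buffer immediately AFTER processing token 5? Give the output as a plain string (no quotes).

Token 1: literal('Y'). Output: "Y"
Token 2: literal('C'). Output: "YC"
Token 3: literal('J'). Output: "YCJ"
Token 4: backref(off=3, len=4) (overlapping!). Copied 'YCJY' from pos 0. Output: "YCJYCJY"
Token 5: backref(off=5, len=6) (overlapping!). Copied 'JYCJYJ' from pos 2. Output: "YCJYCJYJYCJYJ"

Answer: YCJYCJYJYCJYJ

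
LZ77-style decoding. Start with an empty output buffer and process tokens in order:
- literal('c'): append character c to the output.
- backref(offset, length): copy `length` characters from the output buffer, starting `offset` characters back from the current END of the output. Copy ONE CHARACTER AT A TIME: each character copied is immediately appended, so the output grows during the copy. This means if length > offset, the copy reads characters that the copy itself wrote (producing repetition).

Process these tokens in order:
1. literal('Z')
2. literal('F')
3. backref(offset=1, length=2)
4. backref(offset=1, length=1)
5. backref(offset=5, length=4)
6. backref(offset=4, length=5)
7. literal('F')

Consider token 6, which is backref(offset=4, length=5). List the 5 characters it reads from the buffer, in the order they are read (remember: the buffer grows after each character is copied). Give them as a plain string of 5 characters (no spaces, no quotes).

Answer: ZFFFZ

Derivation:
Token 1: literal('Z'). Output: "Z"
Token 2: literal('F'). Output: "ZF"
Token 3: backref(off=1, len=2) (overlapping!). Copied 'FF' from pos 1. Output: "ZFFF"
Token 4: backref(off=1, len=1). Copied 'F' from pos 3. Output: "ZFFFF"
Token 5: backref(off=5, len=4). Copied 'ZFFF' from pos 0. Output: "ZFFFFZFFF"
Token 6: backref(off=4, len=5). Buffer before: "ZFFFFZFFF" (len 9)
  byte 1: read out[5]='Z', append. Buffer now: "ZFFFFZFFFZ"
  byte 2: read out[6]='F', append. Buffer now: "ZFFFFZFFFZF"
  byte 3: read out[7]='F', append. Buffer now: "ZFFFFZFFFZFF"
  byte 4: read out[8]='F', append. Buffer now: "ZFFFFZFFFZFFF"
  byte 5: read out[9]='Z', append. Buffer now: "ZFFFFZFFFZFFFZ"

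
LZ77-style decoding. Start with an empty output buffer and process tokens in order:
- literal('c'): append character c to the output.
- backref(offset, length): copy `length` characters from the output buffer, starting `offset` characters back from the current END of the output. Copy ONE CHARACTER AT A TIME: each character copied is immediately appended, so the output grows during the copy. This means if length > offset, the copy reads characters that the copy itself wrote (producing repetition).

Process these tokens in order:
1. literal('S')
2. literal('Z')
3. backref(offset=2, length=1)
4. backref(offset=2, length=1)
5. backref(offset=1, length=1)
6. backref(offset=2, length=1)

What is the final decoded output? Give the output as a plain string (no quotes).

Token 1: literal('S'). Output: "S"
Token 2: literal('Z'). Output: "SZ"
Token 3: backref(off=2, len=1). Copied 'S' from pos 0. Output: "SZS"
Token 4: backref(off=2, len=1). Copied 'Z' from pos 1. Output: "SZSZ"
Token 5: backref(off=1, len=1). Copied 'Z' from pos 3. Output: "SZSZZ"
Token 6: backref(off=2, len=1). Copied 'Z' from pos 3. Output: "SZSZZZ"

Answer: SZSZZZ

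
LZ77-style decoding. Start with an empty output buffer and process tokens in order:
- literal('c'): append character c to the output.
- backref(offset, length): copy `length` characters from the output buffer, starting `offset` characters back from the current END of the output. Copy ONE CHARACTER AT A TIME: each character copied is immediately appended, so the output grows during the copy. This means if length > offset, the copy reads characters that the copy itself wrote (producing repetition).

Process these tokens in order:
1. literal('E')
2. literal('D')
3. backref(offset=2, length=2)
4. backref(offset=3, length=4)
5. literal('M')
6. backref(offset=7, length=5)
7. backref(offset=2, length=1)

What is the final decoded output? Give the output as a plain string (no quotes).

Token 1: literal('E'). Output: "E"
Token 2: literal('D'). Output: "ED"
Token 3: backref(off=2, len=2). Copied 'ED' from pos 0. Output: "EDED"
Token 4: backref(off=3, len=4) (overlapping!). Copied 'DEDD' from pos 1. Output: "EDEDDEDD"
Token 5: literal('M'). Output: "EDEDDEDDM"
Token 6: backref(off=7, len=5). Copied 'EDDED' from pos 2. Output: "EDEDDEDDMEDDED"
Token 7: backref(off=2, len=1). Copied 'E' from pos 12. Output: "EDEDDEDDMEDDEDE"

Answer: EDEDDEDDMEDDEDE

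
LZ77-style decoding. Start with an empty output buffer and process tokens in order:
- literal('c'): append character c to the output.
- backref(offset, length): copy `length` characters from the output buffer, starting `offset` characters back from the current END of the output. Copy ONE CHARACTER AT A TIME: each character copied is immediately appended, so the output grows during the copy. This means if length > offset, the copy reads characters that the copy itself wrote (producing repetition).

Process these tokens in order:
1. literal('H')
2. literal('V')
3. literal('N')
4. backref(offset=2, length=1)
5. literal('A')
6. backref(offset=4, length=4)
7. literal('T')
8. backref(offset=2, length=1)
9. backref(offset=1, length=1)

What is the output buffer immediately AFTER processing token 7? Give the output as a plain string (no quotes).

Answer: HVNVAVNVAT

Derivation:
Token 1: literal('H'). Output: "H"
Token 2: literal('V'). Output: "HV"
Token 3: literal('N'). Output: "HVN"
Token 4: backref(off=2, len=1). Copied 'V' from pos 1. Output: "HVNV"
Token 5: literal('A'). Output: "HVNVA"
Token 6: backref(off=4, len=4). Copied 'VNVA' from pos 1. Output: "HVNVAVNVA"
Token 7: literal('T'). Output: "HVNVAVNVAT"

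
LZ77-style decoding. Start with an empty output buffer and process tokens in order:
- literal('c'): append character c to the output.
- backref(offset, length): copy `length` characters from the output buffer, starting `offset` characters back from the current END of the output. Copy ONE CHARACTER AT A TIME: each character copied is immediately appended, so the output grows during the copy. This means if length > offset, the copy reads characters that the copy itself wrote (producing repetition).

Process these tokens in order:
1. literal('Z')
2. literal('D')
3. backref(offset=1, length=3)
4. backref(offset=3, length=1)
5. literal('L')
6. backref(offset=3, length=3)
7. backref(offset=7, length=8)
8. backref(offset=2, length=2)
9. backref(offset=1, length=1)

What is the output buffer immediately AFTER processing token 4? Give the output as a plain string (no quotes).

Token 1: literal('Z'). Output: "Z"
Token 2: literal('D'). Output: "ZD"
Token 3: backref(off=1, len=3) (overlapping!). Copied 'DDD' from pos 1. Output: "ZDDDD"
Token 4: backref(off=3, len=1). Copied 'D' from pos 2. Output: "ZDDDDD"

Answer: ZDDDDD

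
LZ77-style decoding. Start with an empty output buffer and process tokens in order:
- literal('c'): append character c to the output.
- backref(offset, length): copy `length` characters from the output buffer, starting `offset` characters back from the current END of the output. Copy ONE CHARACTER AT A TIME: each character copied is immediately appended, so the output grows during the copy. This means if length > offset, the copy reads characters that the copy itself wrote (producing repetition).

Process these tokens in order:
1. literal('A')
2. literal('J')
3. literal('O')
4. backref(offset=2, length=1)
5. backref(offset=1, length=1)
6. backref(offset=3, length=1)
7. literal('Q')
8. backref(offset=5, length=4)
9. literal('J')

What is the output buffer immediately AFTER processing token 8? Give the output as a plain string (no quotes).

Token 1: literal('A'). Output: "A"
Token 2: literal('J'). Output: "AJ"
Token 3: literal('O'). Output: "AJO"
Token 4: backref(off=2, len=1). Copied 'J' from pos 1. Output: "AJOJ"
Token 5: backref(off=1, len=1). Copied 'J' from pos 3. Output: "AJOJJ"
Token 6: backref(off=3, len=1). Copied 'O' from pos 2. Output: "AJOJJO"
Token 7: literal('Q'). Output: "AJOJJOQ"
Token 8: backref(off=5, len=4). Copied 'OJJO' from pos 2. Output: "AJOJJOQOJJO"

Answer: AJOJJOQOJJO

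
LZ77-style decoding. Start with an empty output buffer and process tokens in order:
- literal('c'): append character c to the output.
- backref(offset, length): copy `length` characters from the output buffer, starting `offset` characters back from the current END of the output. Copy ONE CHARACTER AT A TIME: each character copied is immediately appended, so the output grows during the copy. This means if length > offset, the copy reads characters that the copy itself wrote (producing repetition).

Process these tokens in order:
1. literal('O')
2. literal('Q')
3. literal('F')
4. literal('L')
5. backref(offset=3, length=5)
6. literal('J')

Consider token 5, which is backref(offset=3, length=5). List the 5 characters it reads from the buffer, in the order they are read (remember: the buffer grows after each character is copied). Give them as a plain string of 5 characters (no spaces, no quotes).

Answer: QFLQF

Derivation:
Token 1: literal('O'). Output: "O"
Token 2: literal('Q'). Output: "OQ"
Token 3: literal('F'). Output: "OQF"
Token 4: literal('L'). Output: "OQFL"
Token 5: backref(off=3, len=5). Buffer before: "OQFL" (len 4)
  byte 1: read out[1]='Q', append. Buffer now: "OQFLQ"
  byte 2: read out[2]='F', append. Buffer now: "OQFLQF"
  byte 3: read out[3]='L', append. Buffer now: "OQFLQFL"
  byte 4: read out[4]='Q', append. Buffer now: "OQFLQFLQ"
  byte 5: read out[5]='F', append. Buffer now: "OQFLQFLQF"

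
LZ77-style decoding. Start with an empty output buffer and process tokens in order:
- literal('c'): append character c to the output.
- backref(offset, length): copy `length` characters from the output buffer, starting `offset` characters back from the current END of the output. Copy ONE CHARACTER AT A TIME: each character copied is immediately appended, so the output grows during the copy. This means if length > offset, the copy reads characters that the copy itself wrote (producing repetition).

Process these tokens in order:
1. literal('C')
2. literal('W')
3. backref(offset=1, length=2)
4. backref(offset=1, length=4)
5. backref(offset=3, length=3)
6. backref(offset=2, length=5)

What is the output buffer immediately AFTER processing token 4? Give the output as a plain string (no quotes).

Token 1: literal('C'). Output: "C"
Token 2: literal('W'). Output: "CW"
Token 3: backref(off=1, len=2) (overlapping!). Copied 'WW' from pos 1. Output: "CWWW"
Token 4: backref(off=1, len=4) (overlapping!). Copied 'WWWW' from pos 3. Output: "CWWWWWWW"

Answer: CWWWWWWW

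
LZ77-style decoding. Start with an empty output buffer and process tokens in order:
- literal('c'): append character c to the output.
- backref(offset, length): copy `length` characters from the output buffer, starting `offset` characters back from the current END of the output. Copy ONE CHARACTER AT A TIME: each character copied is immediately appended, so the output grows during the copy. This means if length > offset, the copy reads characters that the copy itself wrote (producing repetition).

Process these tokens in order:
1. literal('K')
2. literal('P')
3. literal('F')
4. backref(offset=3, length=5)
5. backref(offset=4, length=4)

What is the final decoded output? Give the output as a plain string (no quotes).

Token 1: literal('K'). Output: "K"
Token 2: literal('P'). Output: "KP"
Token 3: literal('F'). Output: "KPF"
Token 4: backref(off=3, len=5) (overlapping!). Copied 'KPFKP' from pos 0. Output: "KPFKPFKP"
Token 5: backref(off=4, len=4). Copied 'PFKP' from pos 4. Output: "KPFKPFKPPFKP"

Answer: KPFKPFKPPFKP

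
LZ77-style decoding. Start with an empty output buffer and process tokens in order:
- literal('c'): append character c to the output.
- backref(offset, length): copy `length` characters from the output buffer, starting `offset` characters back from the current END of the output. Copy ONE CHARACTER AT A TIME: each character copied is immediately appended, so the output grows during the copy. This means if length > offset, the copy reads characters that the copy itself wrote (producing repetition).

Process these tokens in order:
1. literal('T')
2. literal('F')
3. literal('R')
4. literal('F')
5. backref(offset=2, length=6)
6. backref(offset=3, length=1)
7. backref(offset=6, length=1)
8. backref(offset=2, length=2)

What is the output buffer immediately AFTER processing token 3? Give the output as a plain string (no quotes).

Token 1: literal('T'). Output: "T"
Token 2: literal('F'). Output: "TF"
Token 3: literal('R'). Output: "TFR"

Answer: TFR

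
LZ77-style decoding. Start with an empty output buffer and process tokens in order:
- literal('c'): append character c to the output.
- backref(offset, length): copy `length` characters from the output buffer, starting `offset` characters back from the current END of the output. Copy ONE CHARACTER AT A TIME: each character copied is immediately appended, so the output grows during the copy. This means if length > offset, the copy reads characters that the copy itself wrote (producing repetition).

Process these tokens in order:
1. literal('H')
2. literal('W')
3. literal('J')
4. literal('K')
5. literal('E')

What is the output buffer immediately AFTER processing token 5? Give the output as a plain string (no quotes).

Answer: HWJKE

Derivation:
Token 1: literal('H'). Output: "H"
Token 2: literal('W'). Output: "HW"
Token 3: literal('J'). Output: "HWJ"
Token 4: literal('K'). Output: "HWJK"
Token 5: literal('E'). Output: "HWJKE"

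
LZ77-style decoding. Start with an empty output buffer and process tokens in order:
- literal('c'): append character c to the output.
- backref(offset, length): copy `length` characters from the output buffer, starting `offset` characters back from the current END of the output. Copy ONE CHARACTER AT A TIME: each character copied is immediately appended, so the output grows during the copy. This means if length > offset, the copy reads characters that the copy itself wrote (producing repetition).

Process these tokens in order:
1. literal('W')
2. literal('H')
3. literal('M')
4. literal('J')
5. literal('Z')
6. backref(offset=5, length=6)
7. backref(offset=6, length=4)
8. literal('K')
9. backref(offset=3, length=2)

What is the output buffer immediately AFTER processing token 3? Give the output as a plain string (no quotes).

Answer: WHM

Derivation:
Token 1: literal('W'). Output: "W"
Token 2: literal('H'). Output: "WH"
Token 3: literal('M'). Output: "WHM"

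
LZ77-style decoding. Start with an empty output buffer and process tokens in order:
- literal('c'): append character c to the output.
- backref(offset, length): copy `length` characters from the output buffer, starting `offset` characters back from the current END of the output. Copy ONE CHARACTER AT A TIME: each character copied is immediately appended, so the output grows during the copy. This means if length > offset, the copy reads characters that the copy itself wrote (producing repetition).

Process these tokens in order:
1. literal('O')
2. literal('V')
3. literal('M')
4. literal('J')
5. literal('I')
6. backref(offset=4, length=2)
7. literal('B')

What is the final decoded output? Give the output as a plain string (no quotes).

Answer: OVMJIVMB

Derivation:
Token 1: literal('O'). Output: "O"
Token 2: literal('V'). Output: "OV"
Token 3: literal('M'). Output: "OVM"
Token 4: literal('J'). Output: "OVMJ"
Token 5: literal('I'). Output: "OVMJI"
Token 6: backref(off=4, len=2). Copied 'VM' from pos 1. Output: "OVMJIVM"
Token 7: literal('B'). Output: "OVMJIVMB"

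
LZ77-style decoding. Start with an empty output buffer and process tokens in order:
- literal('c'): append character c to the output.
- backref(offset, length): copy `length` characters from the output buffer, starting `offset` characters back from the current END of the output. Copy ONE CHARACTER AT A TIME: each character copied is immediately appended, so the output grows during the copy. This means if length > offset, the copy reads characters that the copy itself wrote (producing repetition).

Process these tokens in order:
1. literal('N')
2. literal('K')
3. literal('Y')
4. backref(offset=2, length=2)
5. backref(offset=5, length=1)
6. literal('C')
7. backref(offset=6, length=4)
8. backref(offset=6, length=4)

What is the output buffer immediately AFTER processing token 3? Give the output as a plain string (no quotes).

Answer: NKY

Derivation:
Token 1: literal('N'). Output: "N"
Token 2: literal('K'). Output: "NK"
Token 3: literal('Y'). Output: "NKY"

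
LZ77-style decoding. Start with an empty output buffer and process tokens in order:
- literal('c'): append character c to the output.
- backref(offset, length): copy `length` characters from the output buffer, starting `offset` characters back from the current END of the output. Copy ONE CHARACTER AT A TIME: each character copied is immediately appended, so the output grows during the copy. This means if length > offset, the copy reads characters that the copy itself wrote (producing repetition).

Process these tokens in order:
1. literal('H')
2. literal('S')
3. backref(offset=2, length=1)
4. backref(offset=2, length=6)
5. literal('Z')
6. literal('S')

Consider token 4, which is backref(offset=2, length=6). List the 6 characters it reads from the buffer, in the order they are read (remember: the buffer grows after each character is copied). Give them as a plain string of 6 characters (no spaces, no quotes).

Token 1: literal('H'). Output: "H"
Token 2: literal('S'). Output: "HS"
Token 3: backref(off=2, len=1). Copied 'H' from pos 0. Output: "HSH"
Token 4: backref(off=2, len=6). Buffer before: "HSH" (len 3)
  byte 1: read out[1]='S', append. Buffer now: "HSHS"
  byte 2: read out[2]='H', append. Buffer now: "HSHSH"
  byte 3: read out[3]='S', append. Buffer now: "HSHSHS"
  byte 4: read out[4]='H', append. Buffer now: "HSHSHSH"
  byte 5: read out[5]='S', append. Buffer now: "HSHSHSHS"
  byte 6: read out[6]='H', append. Buffer now: "HSHSHSHSH"

Answer: SHSHSH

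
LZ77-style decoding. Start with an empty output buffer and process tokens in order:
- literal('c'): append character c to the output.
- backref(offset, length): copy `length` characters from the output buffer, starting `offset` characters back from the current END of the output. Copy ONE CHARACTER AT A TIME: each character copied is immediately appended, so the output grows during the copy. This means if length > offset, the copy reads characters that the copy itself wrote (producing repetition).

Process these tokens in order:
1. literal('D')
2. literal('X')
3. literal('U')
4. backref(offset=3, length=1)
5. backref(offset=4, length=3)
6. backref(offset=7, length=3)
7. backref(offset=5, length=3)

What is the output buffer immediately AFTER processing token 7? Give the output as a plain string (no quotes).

Answer: DXUDDXUDXUXUD

Derivation:
Token 1: literal('D'). Output: "D"
Token 2: literal('X'). Output: "DX"
Token 3: literal('U'). Output: "DXU"
Token 4: backref(off=3, len=1). Copied 'D' from pos 0. Output: "DXUD"
Token 5: backref(off=4, len=3). Copied 'DXU' from pos 0. Output: "DXUDDXU"
Token 6: backref(off=7, len=3). Copied 'DXU' from pos 0. Output: "DXUDDXUDXU"
Token 7: backref(off=5, len=3). Copied 'XUD' from pos 5. Output: "DXUDDXUDXUXUD"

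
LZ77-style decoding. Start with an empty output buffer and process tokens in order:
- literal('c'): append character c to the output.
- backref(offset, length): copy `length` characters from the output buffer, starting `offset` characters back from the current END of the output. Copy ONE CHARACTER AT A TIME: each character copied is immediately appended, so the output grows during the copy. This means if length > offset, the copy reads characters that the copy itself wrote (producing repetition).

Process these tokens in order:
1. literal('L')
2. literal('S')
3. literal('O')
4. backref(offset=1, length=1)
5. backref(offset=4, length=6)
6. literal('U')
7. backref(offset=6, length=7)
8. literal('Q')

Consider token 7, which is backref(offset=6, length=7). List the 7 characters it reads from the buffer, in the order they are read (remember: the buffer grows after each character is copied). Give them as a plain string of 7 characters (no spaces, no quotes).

Answer: SOOLSUS

Derivation:
Token 1: literal('L'). Output: "L"
Token 2: literal('S'). Output: "LS"
Token 3: literal('O'). Output: "LSO"
Token 4: backref(off=1, len=1). Copied 'O' from pos 2. Output: "LSOO"
Token 5: backref(off=4, len=6) (overlapping!). Copied 'LSOOLS' from pos 0. Output: "LSOOLSOOLS"
Token 6: literal('U'). Output: "LSOOLSOOLSU"
Token 7: backref(off=6, len=7). Buffer before: "LSOOLSOOLSU" (len 11)
  byte 1: read out[5]='S', append. Buffer now: "LSOOLSOOLSUS"
  byte 2: read out[6]='O', append. Buffer now: "LSOOLSOOLSUSO"
  byte 3: read out[7]='O', append. Buffer now: "LSOOLSOOLSUSOO"
  byte 4: read out[8]='L', append. Buffer now: "LSOOLSOOLSUSOOL"
  byte 5: read out[9]='S', append. Buffer now: "LSOOLSOOLSUSOOLS"
  byte 6: read out[10]='U', append. Buffer now: "LSOOLSOOLSUSOOLSU"
  byte 7: read out[11]='S', append. Buffer now: "LSOOLSOOLSUSOOLSUS"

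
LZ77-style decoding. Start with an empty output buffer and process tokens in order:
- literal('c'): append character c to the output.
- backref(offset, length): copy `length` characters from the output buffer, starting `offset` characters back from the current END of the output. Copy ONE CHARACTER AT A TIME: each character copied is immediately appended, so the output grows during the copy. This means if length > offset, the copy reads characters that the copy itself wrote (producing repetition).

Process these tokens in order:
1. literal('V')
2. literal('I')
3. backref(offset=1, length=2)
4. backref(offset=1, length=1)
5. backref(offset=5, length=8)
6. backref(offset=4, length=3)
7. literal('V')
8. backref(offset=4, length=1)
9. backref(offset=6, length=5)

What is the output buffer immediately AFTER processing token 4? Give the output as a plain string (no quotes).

Token 1: literal('V'). Output: "V"
Token 2: literal('I'). Output: "VI"
Token 3: backref(off=1, len=2) (overlapping!). Copied 'II' from pos 1. Output: "VIII"
Token 4: backref(off=1, len=1). Copied 'I' from pos 3. Output: "VIIII"

Answer: VIIII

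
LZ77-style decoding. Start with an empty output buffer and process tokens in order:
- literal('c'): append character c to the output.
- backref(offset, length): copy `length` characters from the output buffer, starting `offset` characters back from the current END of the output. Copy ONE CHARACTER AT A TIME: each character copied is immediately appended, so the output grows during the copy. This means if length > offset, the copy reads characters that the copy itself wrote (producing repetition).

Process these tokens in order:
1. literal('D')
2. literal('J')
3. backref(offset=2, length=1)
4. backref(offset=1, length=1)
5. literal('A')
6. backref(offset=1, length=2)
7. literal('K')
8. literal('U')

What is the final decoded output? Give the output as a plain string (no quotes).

Answer: DJDDAAAKU

Derivation:
Token 1: literal('D'). Output: "D"
Token 2: literal('J'). Output: "DJ"
Token 3: backref(off=2, len=1). Copied 'D' from pos 0. Output: "DJD"
Token 4: backref(off=1, len=1). Copied 'D' from pos 2. Output: "DJDD"
Token 5: literal('A'). Output: "DJDDA"
Token 6: backref(off=1, len=2) (overlapping!). Copied 'AA' from pos 4. Output: "DJDDAAA"
Token 7: literal('K'). Output: "DJDDAAAK"
Token 8: literal('U'). Output: "DJDDAAAKU"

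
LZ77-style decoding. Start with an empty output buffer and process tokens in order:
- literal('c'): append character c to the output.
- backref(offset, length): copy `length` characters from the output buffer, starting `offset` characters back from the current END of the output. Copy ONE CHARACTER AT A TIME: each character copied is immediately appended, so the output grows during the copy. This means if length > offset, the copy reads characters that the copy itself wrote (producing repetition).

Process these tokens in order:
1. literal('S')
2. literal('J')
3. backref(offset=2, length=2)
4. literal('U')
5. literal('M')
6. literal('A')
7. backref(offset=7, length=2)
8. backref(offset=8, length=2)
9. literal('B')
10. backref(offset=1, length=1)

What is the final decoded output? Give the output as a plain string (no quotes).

Answer: SJSJUMASJJSBB

Derivation:
Token 1: literal('S'). Output: "S"
Token 2: literal('J'). Output: "SJ"
Token 3: backref(off=2, len=2). Copied 'SJ' from pos 0. Output: "SJSJ"
Token 4: literal('U'). Output: "SJSJU"
Token 5: literal('M'). Output: "SJSJUM"
Token 6: literal('A'). Output: "SJSJUMA"
Token 7: backref(off=7, len=2). Copied 'SJ' from pos 0. Output: "SJSJUMASJ"
Token 8: backref(off=8, len=2). Copied 'JS' from pos 1. Output: "SJSJUMASJJS"
Token 9: literal('B'). Output: "SJSJUMASJJSB"
Token 10: backref(off=1, len=1). Copied 'B' from pos 11. Output: "SJSJUMASJJSBB"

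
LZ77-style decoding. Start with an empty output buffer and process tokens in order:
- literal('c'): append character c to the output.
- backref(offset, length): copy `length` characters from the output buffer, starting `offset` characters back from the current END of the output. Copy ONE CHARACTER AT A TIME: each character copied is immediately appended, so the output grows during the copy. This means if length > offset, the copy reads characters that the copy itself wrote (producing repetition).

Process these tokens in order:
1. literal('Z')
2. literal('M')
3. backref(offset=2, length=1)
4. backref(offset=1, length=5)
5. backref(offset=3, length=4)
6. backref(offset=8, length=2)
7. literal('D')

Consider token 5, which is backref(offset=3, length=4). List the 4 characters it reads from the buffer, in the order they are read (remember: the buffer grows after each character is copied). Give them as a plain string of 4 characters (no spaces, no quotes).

Token 1: literal('Z'). Output: "Z"
Token 2: literal('M'). Output: "ZM"
Token 3: backref(off=2, len=1). Copied 'Z' from pos 0. Output: "ZMZ"
Token 4: backref(off=1, len=5) (overlapping!). Copied 'ZZZZZ' from pos 2. Output: "ZMZZZZZZ"
Token 5: backref(off=3, len=4). Buffer before: "ZMZZZZZZ" (len 8)
  byte 1: read out[5]='Z', append. Buffer now: "ZMZZZZZZZ"
  byte 2: read out[6]='Z', append. Buffer now: "ZMZZZZZZZZ"
  byte 3: read out[7]='Z', append. Buffer now: "ZMZZZZZZZZZ"
  byte 4: read out[8]='Z', append. Buffer now: "ZMZZZZZZZZZZ"

Answer: ZZZZ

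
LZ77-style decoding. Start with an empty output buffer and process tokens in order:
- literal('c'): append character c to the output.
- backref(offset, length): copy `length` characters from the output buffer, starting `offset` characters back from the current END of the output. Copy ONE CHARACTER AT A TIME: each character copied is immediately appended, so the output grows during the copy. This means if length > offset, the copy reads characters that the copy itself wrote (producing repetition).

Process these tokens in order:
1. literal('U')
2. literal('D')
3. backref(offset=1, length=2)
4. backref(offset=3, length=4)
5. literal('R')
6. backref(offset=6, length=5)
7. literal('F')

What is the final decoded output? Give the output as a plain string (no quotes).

Token 1: literal('U'). Output: "U"
Token 2: literal('D'). Output: "UD"
Token 3: backref(off=1, len=2) (overlapping!). Copied 'DD' from pos 1. Output: "UDDD"
Token 4: backref(off=3, len=4) (overlapping!). Copied 'DDDD' from pos 1. Output: "UDDDDDDD"
Token 5: literal('R'). Output: "UDDDDDDDR"
Token 6: backref(off=6, len=5). Copied 'DDDDD' from pos 3. Output: "UDDDDDDDRDDDDD"
Token 7: literal('F'). Output: "UDDDDDDDRDDDDDF"

Answer: UDDDDDDDRDDDDDF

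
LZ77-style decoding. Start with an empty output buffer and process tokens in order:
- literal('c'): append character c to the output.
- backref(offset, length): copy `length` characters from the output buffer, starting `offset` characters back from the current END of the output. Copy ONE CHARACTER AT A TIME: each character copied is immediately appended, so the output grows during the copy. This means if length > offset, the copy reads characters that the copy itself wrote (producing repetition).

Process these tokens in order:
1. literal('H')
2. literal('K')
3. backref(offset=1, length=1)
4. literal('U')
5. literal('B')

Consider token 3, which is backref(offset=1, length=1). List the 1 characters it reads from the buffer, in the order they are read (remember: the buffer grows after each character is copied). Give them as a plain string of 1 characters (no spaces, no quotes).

Token 1: literal('H'). Output: "H"
Token 2: literal('K'). Output: "HK"
Token 3: backref(off=1, len=1). Buffer before: "HK" (len 2)
  byte 1: read out[1]='K', append. Buffer now: "HKK"

Answer: K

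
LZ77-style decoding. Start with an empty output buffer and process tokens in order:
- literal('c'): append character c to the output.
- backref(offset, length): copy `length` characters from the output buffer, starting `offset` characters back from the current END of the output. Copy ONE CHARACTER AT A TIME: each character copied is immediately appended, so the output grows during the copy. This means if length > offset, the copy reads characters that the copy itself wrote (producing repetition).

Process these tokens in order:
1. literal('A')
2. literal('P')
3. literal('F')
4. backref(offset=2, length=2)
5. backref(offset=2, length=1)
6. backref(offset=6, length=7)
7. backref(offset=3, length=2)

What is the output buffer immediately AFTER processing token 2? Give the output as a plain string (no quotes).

Token 1: literal('A'). Output: "A"
Token 2: literal('P'). Output: "AP"

Answer: AP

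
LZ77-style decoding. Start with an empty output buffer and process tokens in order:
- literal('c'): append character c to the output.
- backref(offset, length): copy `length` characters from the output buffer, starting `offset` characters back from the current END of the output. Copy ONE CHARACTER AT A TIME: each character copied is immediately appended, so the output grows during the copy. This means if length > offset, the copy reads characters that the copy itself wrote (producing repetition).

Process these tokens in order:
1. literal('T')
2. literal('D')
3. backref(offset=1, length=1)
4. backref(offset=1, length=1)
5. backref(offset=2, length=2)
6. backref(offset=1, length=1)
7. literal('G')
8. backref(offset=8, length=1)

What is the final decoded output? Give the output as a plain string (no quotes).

Answer: TDDDDDDGT

Derivation:
Token 1: literal('T'). Output: "T"
Token 2: literal('D'). Output: "TD"
Token 3: backref(off=1, len=1). Copied 'D' from pos 1. Output: "TDD"
Token 4: backref(off=1, len=1). Copied 'D' from pos 2. Output: "TDDD"
Token 5: backref(off=2, len=2). Copied 'DD' from pos 2. Output: "TDDDDD"
Token 6: backref(off=1, len=1). Copied 'D' from pos 5. Output: "TDDDDDD"
Token 7: literal('G'). Output: "TDDDDDDG"
Token 8: backref(off=8, len=1). Copied 'T' from pos 0. Output: "TDDDDDDGT"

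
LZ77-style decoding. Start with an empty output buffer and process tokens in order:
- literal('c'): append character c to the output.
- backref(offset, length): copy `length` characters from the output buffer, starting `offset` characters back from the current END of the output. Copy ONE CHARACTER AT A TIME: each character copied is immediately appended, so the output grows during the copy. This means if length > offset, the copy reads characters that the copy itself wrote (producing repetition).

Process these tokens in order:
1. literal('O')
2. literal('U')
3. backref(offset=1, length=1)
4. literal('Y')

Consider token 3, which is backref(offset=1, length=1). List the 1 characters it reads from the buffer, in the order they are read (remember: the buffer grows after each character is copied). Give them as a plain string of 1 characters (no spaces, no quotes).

Answer: U

Derivation:
Token 1: literal('O'). Output: "O"
Token 2: literal('U'). Output: "OU"
Token 3: backref(off=1, len=1). Buffer before: "OU" (len 2)
  byte 1: read out[1]='U', append. Buffer now: "OUU"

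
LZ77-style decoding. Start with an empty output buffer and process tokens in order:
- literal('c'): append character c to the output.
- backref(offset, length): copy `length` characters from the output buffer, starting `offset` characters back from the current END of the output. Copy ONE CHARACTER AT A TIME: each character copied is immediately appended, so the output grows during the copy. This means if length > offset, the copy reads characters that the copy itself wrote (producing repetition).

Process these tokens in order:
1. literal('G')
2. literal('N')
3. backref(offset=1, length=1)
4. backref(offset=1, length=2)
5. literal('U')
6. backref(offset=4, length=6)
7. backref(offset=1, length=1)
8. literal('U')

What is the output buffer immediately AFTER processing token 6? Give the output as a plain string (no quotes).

Answer: GNNNNUNNNUNN

Derivation:
Token 1: literal('G'). Output: "G"
Token 2: literal('N'). Output: "GN"
Token 3: backref(off=1, len=1). Copied 'N' from pos 1. Output: "GNN"
Token 4: backref(off=1, len=2) (overlapping!). Copied 'NN' from pos 2. Output: "GNNNN"
Token 5: literal('U'). Output: "GNNNNU"
Token 6: backref(off=4, len=6) (overlapping!). Copied 'NNNUNN' from pos 2. Output: "GNNNNUNNNUNN"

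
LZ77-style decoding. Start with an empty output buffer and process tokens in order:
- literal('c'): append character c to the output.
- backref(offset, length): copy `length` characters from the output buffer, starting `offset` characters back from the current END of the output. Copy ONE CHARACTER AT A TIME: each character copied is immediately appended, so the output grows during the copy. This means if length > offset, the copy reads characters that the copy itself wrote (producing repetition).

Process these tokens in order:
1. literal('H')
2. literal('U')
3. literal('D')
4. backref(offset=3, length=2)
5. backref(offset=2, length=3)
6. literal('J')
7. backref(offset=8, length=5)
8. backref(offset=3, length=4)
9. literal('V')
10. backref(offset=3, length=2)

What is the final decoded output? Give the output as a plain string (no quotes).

Answer: HUDHUHUHJUDHUHHUHHVHH

Derivation:
Token 1: literal('H'). Output: "H"
Token 2: literal('U'). Output: "HU"
Token 3: literal('D'). Output: "HUD"
Token 4: backref(off=3, len=2). Copied 'HU' from pos 0. Output: "HUDHU"
Token 5: backref(off=2, len=3) (overlapping!). Copied 'HUH' from pos 3. Output: "HUDHUHUH"
Token 6: literal('J'). Output: "HUDHUHUHJ"
Token 7: backref(off=8, len=5). Copied 'UDHUH' from pos 1. Output: "HUDHUHUHJUDHUH"
Token 8: backref(off=3, len=4) (overlapping!). Copied 'HUHH' from pos 11. Output: "HUDHUHUHJUDHUHHUHH"
Token 9: literal('V'). Output: "HUDHUHUHJUDHUHHUHHV"
Token 10: backref(off=3, len=2). Copied 'HH' from pos 16. Output: "HUDHUHUHJUDHUHHUHHVHH"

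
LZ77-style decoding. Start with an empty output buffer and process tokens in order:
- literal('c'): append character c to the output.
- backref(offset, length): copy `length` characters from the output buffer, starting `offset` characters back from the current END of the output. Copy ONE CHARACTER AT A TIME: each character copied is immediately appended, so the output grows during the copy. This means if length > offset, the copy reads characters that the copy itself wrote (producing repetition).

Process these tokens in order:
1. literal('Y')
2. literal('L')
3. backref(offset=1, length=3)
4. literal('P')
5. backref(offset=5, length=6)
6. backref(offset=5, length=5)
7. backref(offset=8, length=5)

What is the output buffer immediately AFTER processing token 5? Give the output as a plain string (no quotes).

Answer: YLLLLPLLLLPL

Derivation:
Token 1: literal('Y'). Output: "Y"
Token 2: literal('L'). Output: "YL"
Token 3: backref(off=1, len=3) (overlapping!). Copied 'LLL' from pos 1. Output: "YLLLL"
Token 4: literal('P'). Output: "YLLLLP"
Token 5: backref(off=5, len=6) (overlapping!). Copied 'LLLLPL' from pos 1. Output: "YLLLLPLLLLPL"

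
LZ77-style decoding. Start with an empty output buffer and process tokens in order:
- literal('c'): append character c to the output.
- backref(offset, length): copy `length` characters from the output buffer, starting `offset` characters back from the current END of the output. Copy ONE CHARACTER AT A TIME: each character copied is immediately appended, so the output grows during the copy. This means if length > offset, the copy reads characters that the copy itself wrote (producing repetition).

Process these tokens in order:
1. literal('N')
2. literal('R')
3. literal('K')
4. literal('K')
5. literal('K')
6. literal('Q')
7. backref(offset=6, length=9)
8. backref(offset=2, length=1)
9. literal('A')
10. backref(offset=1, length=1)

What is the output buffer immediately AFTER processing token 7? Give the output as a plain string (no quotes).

Token 1: literal('N'). Output: "N"
Token 2: literal('R'). Output: "NR"
Token 3: literal('K'). Output: "NRK"
Token 4: literal('K'). Output: "NRKK"
Token 5: literal('K'). Output: "NRKKK"
Token 6: literal('Q'). Output: "NRKKKQ"
Token 7: backref(off=6, len=9) (overlapping!). Copied 'NRKKKQNRK' from pos 0. Output: "NRKKKQNRKKKQNRK"

Answer: NRKKKQNRKKKQNRK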